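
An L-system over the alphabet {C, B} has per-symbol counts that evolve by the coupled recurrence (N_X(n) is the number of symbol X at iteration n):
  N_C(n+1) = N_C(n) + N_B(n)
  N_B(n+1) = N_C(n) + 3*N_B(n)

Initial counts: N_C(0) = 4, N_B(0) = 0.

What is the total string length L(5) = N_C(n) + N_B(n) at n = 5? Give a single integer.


Step 0: N_C=4, N_B=0, L=4
Step 1: N_C=4, N_B=4, L=8
Step 2: N_C=8, N_B=16, L=24
Step 3: N_C=24, N_B=56, L=80
Step 4: N_C=80, N_B=192, L=272
Step 5: N_C=272, N_B=656, L=928

Answer: 928


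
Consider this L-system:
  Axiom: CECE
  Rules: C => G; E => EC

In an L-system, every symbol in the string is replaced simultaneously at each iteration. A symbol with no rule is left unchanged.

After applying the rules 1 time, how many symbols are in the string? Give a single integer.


Answer: 6

Derivation:
Step 0: length = 4
Step 1: length = 6


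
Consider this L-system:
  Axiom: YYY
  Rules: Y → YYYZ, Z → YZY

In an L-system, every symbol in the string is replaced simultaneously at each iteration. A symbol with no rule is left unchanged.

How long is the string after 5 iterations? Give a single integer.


Step 0: length = 3
Step 1: length = 12
Step 2: length = 45
Step 3: length = 168
Step 4: length = 627
Step 5: length = 2340

Answer: 2340


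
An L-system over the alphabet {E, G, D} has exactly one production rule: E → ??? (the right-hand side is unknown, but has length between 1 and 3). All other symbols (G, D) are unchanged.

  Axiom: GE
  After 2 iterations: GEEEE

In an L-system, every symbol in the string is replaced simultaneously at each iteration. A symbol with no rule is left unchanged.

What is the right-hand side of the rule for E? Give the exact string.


Answer: EE

Derivation:
Trying E → EE:
  Step 0: GE
  Step 1: GEE
  Step 2: GEEEE
Matches the given result.


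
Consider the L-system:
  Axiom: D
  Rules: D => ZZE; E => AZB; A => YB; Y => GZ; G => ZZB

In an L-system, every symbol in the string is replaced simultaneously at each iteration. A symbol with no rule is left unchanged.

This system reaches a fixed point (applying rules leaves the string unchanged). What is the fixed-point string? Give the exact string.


Answer: ZZZZBZBZB

Derivation:
Step 0: D
Step 1: ZZE
Step 2: ZZAZB
Step 3: ZZYBZB
Step 4: ZZGZBZB
Step 5: ZZZZBZBZB
Step 6: ZZZZBZBZB  (unchanged — fixed point at step 5)


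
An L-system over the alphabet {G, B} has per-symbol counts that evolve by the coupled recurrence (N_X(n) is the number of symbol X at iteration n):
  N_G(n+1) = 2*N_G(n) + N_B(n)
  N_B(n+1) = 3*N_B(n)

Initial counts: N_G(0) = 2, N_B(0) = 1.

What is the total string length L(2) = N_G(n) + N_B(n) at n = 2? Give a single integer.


Step 0: N_G=2, N_B=1, L=3
Step 1: N_G=5, N_B=3, L=8
Step 2: N_G=13, N_B=9, L=22

Answer: 22


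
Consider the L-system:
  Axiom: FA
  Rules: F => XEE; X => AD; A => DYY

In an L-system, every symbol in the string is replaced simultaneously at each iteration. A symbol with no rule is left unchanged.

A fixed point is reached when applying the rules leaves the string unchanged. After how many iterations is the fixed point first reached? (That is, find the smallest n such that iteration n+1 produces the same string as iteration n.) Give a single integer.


Answer: 3

Derivation:
Step 0: FA
Step 1: XEEDYY
Step 2: ADEEDYY
Step 3: DYYDEEDYY
Step 4: DYYDEEDYY  (unchanged — fixed point at step 3)


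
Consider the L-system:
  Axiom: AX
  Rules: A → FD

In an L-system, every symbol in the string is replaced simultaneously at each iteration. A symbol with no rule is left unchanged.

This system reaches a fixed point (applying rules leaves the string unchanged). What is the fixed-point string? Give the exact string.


Step 0: AX
Step 1: FDX
Step 2: FDX  (unchanged — fixed point at step 1)

Answer: FDX


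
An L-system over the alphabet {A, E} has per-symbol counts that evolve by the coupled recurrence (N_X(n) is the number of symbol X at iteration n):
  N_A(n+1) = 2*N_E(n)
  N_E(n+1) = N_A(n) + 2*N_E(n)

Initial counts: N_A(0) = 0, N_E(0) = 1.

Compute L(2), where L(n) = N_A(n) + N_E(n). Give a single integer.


Step 0: N_A=0, N_E=1, L=1
Step 1: N_A=2, N_E=2, L=4
Step 2: N_A=4, N_E=6, L=10

Answer: 10


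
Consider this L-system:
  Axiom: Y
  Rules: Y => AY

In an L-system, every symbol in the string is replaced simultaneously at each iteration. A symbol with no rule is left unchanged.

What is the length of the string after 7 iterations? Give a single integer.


Answer: 8

Derivation:
Step 0: length = 1
Step 1: length = 2
Step 2: length = 3
Step 3: length = 4
Step 4: length = 5
Step 5: length = 6
Step 6: length = 7
Step 7: length = 8


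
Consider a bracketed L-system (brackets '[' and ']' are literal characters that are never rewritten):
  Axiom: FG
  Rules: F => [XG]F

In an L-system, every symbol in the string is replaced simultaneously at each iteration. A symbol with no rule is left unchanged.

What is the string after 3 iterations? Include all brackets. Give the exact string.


Answer: [XG][XG][XG]FG

Derivation:
Step 0: FG
Step 1: [XG]FG
Step 2: [XG][XG]FG
Step 3: [XG][XG][XG]FG


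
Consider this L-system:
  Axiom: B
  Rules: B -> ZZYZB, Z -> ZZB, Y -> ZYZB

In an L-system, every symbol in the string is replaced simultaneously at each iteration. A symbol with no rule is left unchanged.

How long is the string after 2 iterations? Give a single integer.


Step 0: length = 1
Step 1: length = 5
Step 2: length = 18

Answer: 18


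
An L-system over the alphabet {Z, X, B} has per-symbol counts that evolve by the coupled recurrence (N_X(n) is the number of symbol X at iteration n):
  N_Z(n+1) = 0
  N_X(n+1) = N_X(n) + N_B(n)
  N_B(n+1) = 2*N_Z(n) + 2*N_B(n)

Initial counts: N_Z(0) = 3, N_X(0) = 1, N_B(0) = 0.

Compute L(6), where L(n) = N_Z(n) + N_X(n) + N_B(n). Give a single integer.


Step 0: N_Z=3, N_X=1, N_B=0, L=4
Step 1: N_Z=0, N_X=1, N_B=6, L=7
Step 2: N_Z=0, N_X=7, N_B=12, L=19
Step 3: N_Z=0, N_X=19, N_B=24, L=43
Step 4: N_Z=0, N_X=43, N_B=48, L=91
Step 5: N_Z=0, N_X=91, N_B=96, L=187
Step 6: N_Z=0, N_X=187, N_B=192, L=379

Answer: 379


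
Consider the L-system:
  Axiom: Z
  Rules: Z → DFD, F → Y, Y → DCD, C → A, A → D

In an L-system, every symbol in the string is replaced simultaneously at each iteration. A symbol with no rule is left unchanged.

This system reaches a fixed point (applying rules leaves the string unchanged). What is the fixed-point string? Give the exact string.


Step 0: Z
Step 1: DFD
Step 2: DYD
Step 3: DDCDD
Step 4: DDADD
Step 5: DDDDD
Step 6: DDDDD  (unchanged — fixed point at step 5)

Answer: DDDDD


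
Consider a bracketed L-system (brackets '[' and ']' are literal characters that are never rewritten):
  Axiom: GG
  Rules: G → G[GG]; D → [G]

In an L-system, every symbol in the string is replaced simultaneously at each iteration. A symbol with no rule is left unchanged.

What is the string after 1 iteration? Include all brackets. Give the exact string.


Answer: G[GG]G[GG]

Derivation:
Step 0: GG
Step 1: G[GG]G[GG]


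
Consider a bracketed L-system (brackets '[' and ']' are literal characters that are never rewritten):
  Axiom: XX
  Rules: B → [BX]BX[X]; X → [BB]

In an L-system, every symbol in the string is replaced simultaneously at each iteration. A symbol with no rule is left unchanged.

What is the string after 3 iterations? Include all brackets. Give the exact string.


Step 0: XX
Step 1: [BB][BB]
Step 2: [[BX]BX[X][BX]BX[X]][[BX]BX[X][BX]BX[X]]
Step 3: [[[BX]BX[X][BB]][BX]BX[X][BB][[BB]][[BX]BX[X][BB]][BX]BX[X][BB][[BB]]][[[BX]BX[X][BB]][BX]BX[X][BB][[BB]][[BX]BX[X][BB]][BX]BX[X][BB][[BB]]]

Answer: [[[BX]BX[X][BB]][BX]BX[X][BB][[BB]][[BX]BX[X][BB]][BX]BX[X][BB][[BB]]][[[BX]BX[X][BB]][BX]BX[X][BB][[BB]][[BX]BX[X][BB]][BX]BX[X][BB][[BB]]]


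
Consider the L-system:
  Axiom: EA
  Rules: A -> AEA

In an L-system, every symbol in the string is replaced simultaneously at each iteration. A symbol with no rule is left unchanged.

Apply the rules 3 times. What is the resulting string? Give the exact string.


Answer: EAEAEAEAEAEAEAEA

Derivation:
Step 0: EA
Step 1: EAEA
Step 2: EAEAEAEA
Step 3: EAEAEAEAEAEAEAEA


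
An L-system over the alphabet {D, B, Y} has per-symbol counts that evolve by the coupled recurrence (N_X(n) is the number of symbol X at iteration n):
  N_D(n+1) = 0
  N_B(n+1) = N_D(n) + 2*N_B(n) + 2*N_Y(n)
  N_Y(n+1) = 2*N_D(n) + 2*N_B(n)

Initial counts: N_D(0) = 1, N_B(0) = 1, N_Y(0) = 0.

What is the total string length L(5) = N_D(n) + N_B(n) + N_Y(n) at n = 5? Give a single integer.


Answer: 704

Derivation:
Step 0: N_D=1, N_B=1, N_Y=0, L=2
Step 1: N_D=0, N_B=3, N_Y=4, L=7
Step 2: N_D=0, N_B=14, N_Y=6, L=20
Step 3: N_D=0, N_B=40, N_Y=28, L=68
Step 4: N_D=0, N_B=136, N_Y=80, L=216
Step 5: N_D=0, N_B=432, N_Y=272, L=704


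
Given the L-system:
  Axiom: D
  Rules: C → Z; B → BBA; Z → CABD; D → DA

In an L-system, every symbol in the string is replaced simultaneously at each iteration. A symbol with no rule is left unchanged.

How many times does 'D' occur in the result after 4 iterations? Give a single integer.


Step 0: D  (1 'D')
Step 1: DA  (1 'D')
Step 2: DAA  (1 'D')
Step 3: DAAA  (1 'D')
Step 4: DAAAA  (1 'D')

Answer: 1


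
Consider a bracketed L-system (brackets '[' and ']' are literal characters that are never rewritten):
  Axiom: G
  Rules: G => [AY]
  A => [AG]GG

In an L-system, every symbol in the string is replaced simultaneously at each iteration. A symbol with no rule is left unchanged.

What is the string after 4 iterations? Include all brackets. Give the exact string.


Step 0: G
Step 1: [AY]
Step 2: [[AG]GGY]
Step 3: [[[AG]GG[AY]][AY][AY]Y]
Step 4: [[[[AG]GG[AY]][AY][AY][[AG]GGY]][[AG]GGY][[AG]GGY]Y]

Answer: [[[[AG]GG[AY]][AY][AY][[AG]GGY]][[AG]GGY][[AG]GGY]Y]


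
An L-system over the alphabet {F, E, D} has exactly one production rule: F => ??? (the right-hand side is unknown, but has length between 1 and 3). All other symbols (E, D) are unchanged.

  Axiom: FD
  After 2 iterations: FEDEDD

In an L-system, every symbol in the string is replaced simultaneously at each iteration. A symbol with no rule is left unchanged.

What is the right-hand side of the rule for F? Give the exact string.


Answer: FED

Derivation:
Trying F => FED:
  Step 0: FD
  Step 1: FEDD
  Step 2: FEDEDD
Matches the given result.


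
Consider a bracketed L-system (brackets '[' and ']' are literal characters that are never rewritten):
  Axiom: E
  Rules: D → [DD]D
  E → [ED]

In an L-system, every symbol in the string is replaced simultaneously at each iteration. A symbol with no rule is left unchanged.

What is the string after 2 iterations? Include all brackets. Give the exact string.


Answer: [[ED][DD]D]

Derivation:
Step 0: E
Step 1: [ED]
Step 2: [[ED][DD]D]


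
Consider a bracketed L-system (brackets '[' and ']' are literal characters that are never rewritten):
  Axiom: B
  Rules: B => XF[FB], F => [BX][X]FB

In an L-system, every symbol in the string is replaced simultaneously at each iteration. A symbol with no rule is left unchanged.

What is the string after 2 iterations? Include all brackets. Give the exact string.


Step 0: B
Step 1: XF[FB]
Step 2: X[BX][X]FB[[BX][X]FBXF[FB]]

Answer: X[BX][X]FB[[BX][X]FBXF[FB]]


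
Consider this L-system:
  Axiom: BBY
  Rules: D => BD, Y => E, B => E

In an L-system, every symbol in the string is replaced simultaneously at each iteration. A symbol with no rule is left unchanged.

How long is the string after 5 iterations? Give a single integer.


Step 0: length = 3
Step 1: length = 3
Step 2: length = 3
Step 3: length = 3
Step 4: length = 3
Step 5: length = 3

Answer: 3


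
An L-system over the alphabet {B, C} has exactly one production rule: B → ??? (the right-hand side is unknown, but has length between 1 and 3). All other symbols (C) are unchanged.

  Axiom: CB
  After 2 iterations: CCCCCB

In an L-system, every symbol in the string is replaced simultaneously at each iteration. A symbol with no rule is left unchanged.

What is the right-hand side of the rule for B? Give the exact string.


Answer: CCB

Derivation:
Trying B → CCB:
  Step 0: CB
  Step 1: CCCB
  Step 2: CCCCCB
Matches the given result.


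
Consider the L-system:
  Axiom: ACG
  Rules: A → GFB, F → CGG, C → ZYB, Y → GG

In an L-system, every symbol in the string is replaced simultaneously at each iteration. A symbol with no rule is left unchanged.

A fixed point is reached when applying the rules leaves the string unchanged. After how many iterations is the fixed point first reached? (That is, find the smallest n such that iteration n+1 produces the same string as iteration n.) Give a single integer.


Step 0: ACG
Step 1: GFBZYBG
Step 2: GCGGBZGGBG
Step 3: GZYBGGBZGGBG
Step 4: GZGGBGGBZGGBG
Step 5: GZGGBGGBZGGBG  (unchanged — fixed point at step 4)

Answer: 4


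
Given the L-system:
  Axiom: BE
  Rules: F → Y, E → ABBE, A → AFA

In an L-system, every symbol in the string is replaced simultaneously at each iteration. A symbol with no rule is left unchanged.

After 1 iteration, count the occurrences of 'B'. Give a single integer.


Step 0: BE  (1 'B')
Step 1: BABBE  (3 'B')

Answer: 3


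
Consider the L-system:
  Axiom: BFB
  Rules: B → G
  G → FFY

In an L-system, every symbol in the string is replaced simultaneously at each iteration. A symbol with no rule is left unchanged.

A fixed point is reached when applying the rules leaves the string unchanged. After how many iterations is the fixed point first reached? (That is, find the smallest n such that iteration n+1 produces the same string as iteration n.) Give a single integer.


Step 0: BFB
Step 1: GFG
Step 2: FFYFFFY
Step 3: FFYFFFY  (unchanged — fixed point at step 2)

Answer: 2


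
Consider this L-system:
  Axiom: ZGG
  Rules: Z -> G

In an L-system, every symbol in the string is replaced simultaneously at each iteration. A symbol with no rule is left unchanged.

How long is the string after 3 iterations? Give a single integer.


Step 0: length = 3
Step 1: length = 3
Step 2: length = 3
Step 3: length = 3

Answer: 3


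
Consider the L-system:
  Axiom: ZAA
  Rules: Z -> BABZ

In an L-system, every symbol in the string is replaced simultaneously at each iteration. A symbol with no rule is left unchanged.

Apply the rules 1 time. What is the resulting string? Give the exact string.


Step 0: ZAA
Step 1: BABZAA

Answer: BABZAA


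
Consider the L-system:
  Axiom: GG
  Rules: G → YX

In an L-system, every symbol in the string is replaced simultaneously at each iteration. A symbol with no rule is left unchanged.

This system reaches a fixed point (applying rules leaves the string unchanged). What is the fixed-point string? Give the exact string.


Step 0: GG
Step 1: YXYX
Step 2: YXYX  (unchanged — fixed point at step 1)

Answer: YXYX


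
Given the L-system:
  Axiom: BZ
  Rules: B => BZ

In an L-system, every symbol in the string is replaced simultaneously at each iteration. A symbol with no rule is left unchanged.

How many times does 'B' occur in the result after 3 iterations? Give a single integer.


Step 0: BZ  (1 'B')
Step 1: BZZ  (1 'B')
Step 2: BZZZ  (1 'B')
Step 3: BZZZZ  (1 'B')

Answer: 1


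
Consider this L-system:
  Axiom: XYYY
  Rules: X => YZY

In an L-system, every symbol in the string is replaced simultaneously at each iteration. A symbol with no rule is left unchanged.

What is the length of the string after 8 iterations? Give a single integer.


Step 0: length = 4
Step 1: length = 6
Step 2: length = 6
Step 3: length = 6
Step 4: length = 6
Step 5: length = 6
Step 6: length = 6
Step 7: length = 6
Step 8: length = 6

Answer: 6


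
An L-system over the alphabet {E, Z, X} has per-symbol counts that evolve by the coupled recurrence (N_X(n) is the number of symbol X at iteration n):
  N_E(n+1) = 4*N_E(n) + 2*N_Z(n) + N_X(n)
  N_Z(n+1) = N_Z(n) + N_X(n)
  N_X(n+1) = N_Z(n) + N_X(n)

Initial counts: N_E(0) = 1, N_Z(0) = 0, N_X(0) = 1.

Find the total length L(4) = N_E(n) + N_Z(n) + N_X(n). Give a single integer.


Answer: 420

Derivation:
Step 0: N_E=1, N_Z=0, N_X=1, L=2
Step 1: N_E=5, N_Z=1, N_X=1, L=7
Step 2: N_E=23, N_Z=2, N_X=2, L=27
Step 3: N_E=98, N_Z=4, N_X=4, L=106
Step 4: N_E=404, N_Z=8, N_X=8, L=420


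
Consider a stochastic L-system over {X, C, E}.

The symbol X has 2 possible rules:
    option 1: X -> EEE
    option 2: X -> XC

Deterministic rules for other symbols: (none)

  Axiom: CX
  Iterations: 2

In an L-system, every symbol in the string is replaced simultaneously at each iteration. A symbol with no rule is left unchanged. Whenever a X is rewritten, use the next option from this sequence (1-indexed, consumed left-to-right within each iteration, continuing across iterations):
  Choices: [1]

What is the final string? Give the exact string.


Step 0: CX
Step 1: CEEE  (used choices [1])
Step 2: CEEE  (used choices [])

Answer: CEEE


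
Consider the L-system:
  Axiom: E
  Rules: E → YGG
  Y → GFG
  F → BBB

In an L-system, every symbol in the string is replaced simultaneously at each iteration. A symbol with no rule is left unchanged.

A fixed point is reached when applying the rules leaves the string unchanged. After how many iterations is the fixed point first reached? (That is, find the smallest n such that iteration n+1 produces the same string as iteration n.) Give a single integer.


Step 0: E
Step 1: YGG
Step 2: GFGGG
Step 3: GBBBGGG
Step 4: GBBBGGG  (unchanged — fixed point at step 3)

Answer: 3


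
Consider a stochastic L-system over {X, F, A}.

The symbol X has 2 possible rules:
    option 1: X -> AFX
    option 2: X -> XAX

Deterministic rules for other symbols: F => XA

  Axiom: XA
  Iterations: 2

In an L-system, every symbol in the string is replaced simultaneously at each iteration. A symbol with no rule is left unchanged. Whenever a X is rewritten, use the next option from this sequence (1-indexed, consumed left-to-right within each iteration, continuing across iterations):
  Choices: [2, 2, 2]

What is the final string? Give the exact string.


Answer: XAXAXAXA

Derivation:
Step 0: XA
Step 1: XAXA  (used choices [2])
Step 2: XAXAXAXA  (used choices [2, 2])


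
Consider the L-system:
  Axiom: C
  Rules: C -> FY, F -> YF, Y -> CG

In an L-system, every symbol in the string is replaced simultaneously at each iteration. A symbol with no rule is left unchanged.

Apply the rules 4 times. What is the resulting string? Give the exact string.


Answer: FYGCGYFYFCGG

Derivation:
Step 0: C
Step 1: FY
Step 2: YFCG
Step 3: CGYFFYG
Step 4: FYGCGYFYFCGG


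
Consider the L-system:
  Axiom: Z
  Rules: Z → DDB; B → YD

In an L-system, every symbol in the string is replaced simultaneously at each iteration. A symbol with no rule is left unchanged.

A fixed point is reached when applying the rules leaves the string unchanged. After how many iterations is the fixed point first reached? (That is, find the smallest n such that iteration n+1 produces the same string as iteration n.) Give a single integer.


Step 0: Z
Step 1: DDB
Step 2: DDYD
Step 3: DDYD  (unchanged — fixed point at step 2)

Answer: 2


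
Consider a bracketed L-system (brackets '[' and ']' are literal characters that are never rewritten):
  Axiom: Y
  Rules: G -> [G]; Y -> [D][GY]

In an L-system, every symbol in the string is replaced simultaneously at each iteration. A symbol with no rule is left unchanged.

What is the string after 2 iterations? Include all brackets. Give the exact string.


Answer: [D][[G][D][GY]]

Derivation:
Step 0: Y
Step 1: [D][GY]
Step 2: [D][[G][D][GY]]


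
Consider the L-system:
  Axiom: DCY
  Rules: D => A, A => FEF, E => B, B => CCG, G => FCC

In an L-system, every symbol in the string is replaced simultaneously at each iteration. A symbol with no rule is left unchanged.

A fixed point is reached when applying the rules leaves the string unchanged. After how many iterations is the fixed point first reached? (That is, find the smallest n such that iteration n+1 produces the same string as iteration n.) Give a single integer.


Step 0: DCY
Step 1: ACY
Step 2: FEFCY
Step 3: FBFCY
Step 4: FCCGFCY
Step 5: FCCFCCFCY
Step 6: FCCFCCFCY  (unchanged — fixed point at step 5)

Answer: 5


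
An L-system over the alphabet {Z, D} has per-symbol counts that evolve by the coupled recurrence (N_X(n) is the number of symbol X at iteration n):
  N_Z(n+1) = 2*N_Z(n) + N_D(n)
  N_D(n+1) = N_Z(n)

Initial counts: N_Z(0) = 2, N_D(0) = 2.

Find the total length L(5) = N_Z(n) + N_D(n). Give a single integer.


Answer: 280

Derivation:
Step 0: N_Z=2, N_D=2, L=4
Step 1: N_Z=6, N_D=2, L=8
Step 2: N_Z=14, N_D=6, L=20
Step 3: N_Z=34, N_D=14, L=48
Step 4: N_Z=82, N_D=34, L=116
Step 5: N_Z=198, N_D=82, L=280


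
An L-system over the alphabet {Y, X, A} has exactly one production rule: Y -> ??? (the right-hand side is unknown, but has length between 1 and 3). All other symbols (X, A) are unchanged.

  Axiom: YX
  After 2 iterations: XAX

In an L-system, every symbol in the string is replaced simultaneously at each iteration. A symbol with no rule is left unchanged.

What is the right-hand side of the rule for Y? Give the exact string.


Answer: XA

Derivation:
Trying Y -> XA:
  Step 0: YX
  Step 1: XAX
  Step 2: XAX
Matches the given result.


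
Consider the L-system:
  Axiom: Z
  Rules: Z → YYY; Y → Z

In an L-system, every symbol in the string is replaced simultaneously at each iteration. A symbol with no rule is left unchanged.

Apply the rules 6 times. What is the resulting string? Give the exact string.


Step 0: Z
Step 1: YYY
Step 2: ZZZ
Step 3: YYYYYYYYY
Step 4: ZZZZZZZZZ
Step 5: YYYYYYYYYYYYYYYYYYYYYYYYYYY
Step 6: ZZZZZZZZZZZZZZZZZZZZZZZZZZZ

Answer: ZZZZZZZZZZZZZZZZZZZZZZZZZZZ


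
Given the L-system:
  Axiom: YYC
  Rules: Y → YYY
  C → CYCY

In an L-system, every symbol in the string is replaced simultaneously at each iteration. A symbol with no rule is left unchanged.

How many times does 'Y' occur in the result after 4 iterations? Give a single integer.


Answer: 292

Derivation:
Step 0: YYC  (2 'Y')
Step 1: YYYYYYCYCY  (8 'Y')
Step 2: YYYYYYYYYYYYYYYYYYCYCYYYYCYCYYYY  (28 'Y')
Step 3: YYYYYYYYYYYYYYYYYYYYYYYYYYYYYYYYYYYYYYYYYYYYYYYYYYYYYYCYCYYYYCYCYYYYYYYYYYYYYCYCYYYYCYCYYYYYYYYYYYYY  (92 'Y')
Step 4: YYYYYYYYYYYYYYYYYYYYYYYYYYYYYYYYYYYYYYYYYYYYYYYYYYYYYYYYYYYYYYYYYYYYYYYYYYYYYYYYYYYYYYYYYYYYYYYYYYYYYYYYYYYYYYYYYYYYYYYYYYYYYYYYYYYYYYYYYYYYYYYYYYYYYYYYYYYYYYYYYYCYCYYYYCYCYYYYYYYYYYYYYCYCYYYYCYCYYYYYYYYYYYYYYYYYYYYYYYYYYYYYYYYYYYYYYYYCYCYYYYCYCYYYYYYYYYYYYYCYCYYYYCYCYYYYYYYYYYYYYYYYYYYYYYYYYYYYYYYYYYYYYYYY  (292 'Y')


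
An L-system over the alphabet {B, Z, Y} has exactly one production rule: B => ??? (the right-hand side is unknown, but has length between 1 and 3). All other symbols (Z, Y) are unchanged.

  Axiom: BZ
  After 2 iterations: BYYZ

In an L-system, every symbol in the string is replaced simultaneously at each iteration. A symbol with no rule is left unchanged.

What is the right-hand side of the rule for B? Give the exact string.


Trying B => BY:
  Step 0: BZ
  Step 1: BYZ
  Step 2: BYYZ
Matches the given result.

Answer: BY


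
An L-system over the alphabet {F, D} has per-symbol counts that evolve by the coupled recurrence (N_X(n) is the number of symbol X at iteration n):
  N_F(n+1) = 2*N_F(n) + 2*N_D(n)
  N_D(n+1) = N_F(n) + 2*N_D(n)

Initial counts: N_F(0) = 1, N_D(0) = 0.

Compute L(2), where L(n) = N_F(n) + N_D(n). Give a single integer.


Answer: 10

Derivation:
Step 0: N_F=1, N_D=0, L=1
Step 1: N_F=2, N_D=1, L=3
Step 2: N_F=6, N_D=4, L=10


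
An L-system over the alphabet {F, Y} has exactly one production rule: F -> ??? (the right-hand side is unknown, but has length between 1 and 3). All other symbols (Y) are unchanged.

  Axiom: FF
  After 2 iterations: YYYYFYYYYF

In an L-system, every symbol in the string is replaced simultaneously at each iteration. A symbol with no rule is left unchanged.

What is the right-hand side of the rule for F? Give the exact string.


Answer: YYF

Derivation:
Trying F -> YYF:
  Step 0: FF
  Step 1: YYFYYF
  Step 2: YYYYFYYYYF
Matches the given result.


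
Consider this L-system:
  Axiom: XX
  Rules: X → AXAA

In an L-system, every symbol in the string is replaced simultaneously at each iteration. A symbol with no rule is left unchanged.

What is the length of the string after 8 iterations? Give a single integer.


Answer: 50

Derivation:
Step 0: length = 2
Step 1: length = 8
Step 2: length = 14
Step 3: length = 20
Step 4: length = 26
Step 5: length = 32
Step 6: length = 38
Step 7: length = 44
Step 8: length = 50


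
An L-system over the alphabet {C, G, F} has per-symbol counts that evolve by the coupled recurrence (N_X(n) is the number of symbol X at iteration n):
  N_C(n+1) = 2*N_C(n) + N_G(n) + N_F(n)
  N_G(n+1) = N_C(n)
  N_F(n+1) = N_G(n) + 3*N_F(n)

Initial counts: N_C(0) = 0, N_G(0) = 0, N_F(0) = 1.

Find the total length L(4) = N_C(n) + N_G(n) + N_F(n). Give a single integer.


Step 0: N_C=0, N_G=0, N_F=1, L=1
Step 1: N_C=1, N_G=0, N_F=3, L=4
Step 2: N_C=5, N_G=1, N_F=9, L=15
Step 3: N_C=20, N_G=5, N_F=28, L=53
Step 4: N_C=73, N_G=20, N_F=89, L=182

Answer: 182


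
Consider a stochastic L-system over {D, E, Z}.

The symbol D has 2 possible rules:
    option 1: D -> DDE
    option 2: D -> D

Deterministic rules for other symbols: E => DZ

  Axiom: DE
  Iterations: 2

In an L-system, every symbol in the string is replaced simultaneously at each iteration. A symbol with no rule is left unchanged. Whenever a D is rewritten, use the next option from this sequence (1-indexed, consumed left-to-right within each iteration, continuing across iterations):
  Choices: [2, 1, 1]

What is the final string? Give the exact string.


Step 0: DE
Step 1: DDZ  (used choices [2])
Step 2: DDEDDEZ  (used choices [1, 1])

Answer: DDEDDEZ


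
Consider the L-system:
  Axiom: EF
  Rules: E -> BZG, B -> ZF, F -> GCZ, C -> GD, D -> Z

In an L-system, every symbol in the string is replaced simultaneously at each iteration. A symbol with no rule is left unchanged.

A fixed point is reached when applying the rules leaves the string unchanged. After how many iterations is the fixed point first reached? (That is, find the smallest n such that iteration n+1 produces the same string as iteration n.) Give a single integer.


Answer: 5

Derivation:
Step 0: EF
Step 1: BZGGCZ
Step 2: ZFZGGGDZ
Step 3: ZGCZZGGGZZ
Step 4: ZGGDZZGGGZZ
Step 5: ZGGZZZGGGZZ
Step 6: ZGGZZZGGGZZ  (unchanged — fixed point at step 5)


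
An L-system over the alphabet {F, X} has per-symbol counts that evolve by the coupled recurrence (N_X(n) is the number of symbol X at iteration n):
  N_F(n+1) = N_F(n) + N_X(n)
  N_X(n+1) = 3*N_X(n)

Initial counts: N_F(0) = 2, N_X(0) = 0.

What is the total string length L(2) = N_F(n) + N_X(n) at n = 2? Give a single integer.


Answer: 2

Derivation:
Step 0: N_F=2, N_X=0, L=2
Step 1: N_F=2, N_X=0, L=2
Step 2: N_F=2, N_X=0, L=2


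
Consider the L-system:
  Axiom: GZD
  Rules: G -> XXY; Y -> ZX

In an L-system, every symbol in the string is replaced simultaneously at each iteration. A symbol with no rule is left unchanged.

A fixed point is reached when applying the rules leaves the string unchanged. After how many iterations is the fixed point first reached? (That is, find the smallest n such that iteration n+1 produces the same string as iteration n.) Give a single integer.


Answer: 2

Derivation:
Step 0: GZD
Step 1: XXYZD
Step 2: XXZXZD
Step 3: XXZXZD  (unchanged — fixed point at step 2)


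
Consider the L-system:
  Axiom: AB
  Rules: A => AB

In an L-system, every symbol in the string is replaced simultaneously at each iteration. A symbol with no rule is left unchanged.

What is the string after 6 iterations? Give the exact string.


Step 0: AB
Step 1: ABB
Step 2: ABBB
Step 3: ABBBB
Step 4: ABBBBB
Step 5: ABBBBBB
Step 6: ABBBBBBB

Answer: ABBBBBBB


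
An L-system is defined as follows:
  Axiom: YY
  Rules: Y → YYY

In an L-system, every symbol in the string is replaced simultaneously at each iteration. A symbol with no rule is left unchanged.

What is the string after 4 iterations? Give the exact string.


Answer: YYYYYYYYYYYYYYYYYYYYYYYYYYYYYYYYYYYYYYYYYYYYYYYYYYYYYYYYYYYYYYYYYYYYYYYYYYYYYYYYYYYYYYYYYYYYYYYYYYYYYYYYYYYYYYYYYYYYYYYYYYYYYYYYYYYYYYYYYYYYYYYYYYYYYYYYYYYYYYYYYY

Derivation:
Step 0: YY
Step 1: YYYYYY
Step 2: YYYYYYYYYYYYYYYYYY
Step 3: YYYYYYYYYYYYYYYYYYYYYYYYYYYYYYYYYYYYYYYYYYYYYYYYYYYYYY
Step 4: YYYYYYYYYYYYYYYYYYYYYYYYYYYYYYYYYYYYYYYYYYYYYYYYYYYYYYYYYYYYYYYYYYYYYYYYYYYYYYYYYYYYYYYYYYYYYYYYYYYYYYYYYYYYYYYYYYYYYYYYYYYYYYYYYYYYYYYYYYYYYYYYYYYYYYYYYYYYYYYYYY


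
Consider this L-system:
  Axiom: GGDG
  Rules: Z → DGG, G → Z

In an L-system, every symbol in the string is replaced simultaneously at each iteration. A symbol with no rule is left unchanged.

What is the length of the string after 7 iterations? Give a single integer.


Step 0: length = 4
Step 1: length = 4
Step 2: length = 10
Step 3: length = 10
Step 4: length = 22
Step 5: length = 22
Step 6: length = 46
Step 7: length = 46

Answer: 46


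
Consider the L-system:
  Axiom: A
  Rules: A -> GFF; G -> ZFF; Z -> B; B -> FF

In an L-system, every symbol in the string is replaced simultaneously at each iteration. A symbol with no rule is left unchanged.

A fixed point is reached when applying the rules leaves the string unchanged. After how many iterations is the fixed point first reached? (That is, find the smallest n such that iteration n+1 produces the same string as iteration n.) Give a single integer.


Answer: 4

Derivation:
Step 0: A
Step 1: GFF
Step 2: ZFFFF
Step 3: BFFFF
Step 4: FFFFFF
Step 5: FFFFFF  (unchanged — fixed point at step 4)


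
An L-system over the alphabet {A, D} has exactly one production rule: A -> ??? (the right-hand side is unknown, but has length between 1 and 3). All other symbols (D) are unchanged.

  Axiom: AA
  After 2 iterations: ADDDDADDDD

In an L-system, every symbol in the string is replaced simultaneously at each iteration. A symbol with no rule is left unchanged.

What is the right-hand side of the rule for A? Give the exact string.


Trying A -> ADD:
  Step 0: AA
  Step 1: ADDADD
  Step 2: ADDDDADDDD
Matches the given result.

Answer: ADD


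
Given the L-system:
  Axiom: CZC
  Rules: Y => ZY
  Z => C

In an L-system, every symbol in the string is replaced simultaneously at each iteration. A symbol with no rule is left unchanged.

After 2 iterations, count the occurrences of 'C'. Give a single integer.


Answer: 3

Derivation:
Step 0: CZC  (2 'C')
Step 1: CCC  (3 'C')
Step 2: CCC  (3 'C')


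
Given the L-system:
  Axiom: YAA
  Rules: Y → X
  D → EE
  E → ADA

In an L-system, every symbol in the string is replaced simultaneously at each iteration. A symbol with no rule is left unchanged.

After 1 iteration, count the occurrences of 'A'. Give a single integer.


Answer: 2

Derivation:
Step 0: YAA  (2 'A')
Step 1: XAA  (2 'A')


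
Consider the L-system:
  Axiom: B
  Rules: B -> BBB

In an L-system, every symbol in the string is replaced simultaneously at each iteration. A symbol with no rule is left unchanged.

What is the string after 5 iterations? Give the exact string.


Step 0: B
Step 1: BBB
Step 2: BBBBBBBBB
Step 3: BBBBBBBBBBBBBBBBBBBBBBBBBBB
Step 4: BBBBBBBBBBBBBBBBBBBBBBBBBBBBBBBBBBBBBBBBBBBBBBBBBBBBBBBBBBBBBBBBBBBBBBBBBBBBBBBBB
Step 5: BBBBBBBBBBBBBBBBBBBBBBBBBBBBBBBBBBBBBBBBBBBBBBBBBBBBBBBBBBBBBBBBBBBBBBBBBBBBBBBBBBBBBBBBBBBBBBBBBBBBBBBBBBBBBBBBBBBBBBBBBBBBBBBBBBBBBBBBBBBBBBBBBBBBBBBBBBBBBBBBBBBBBBBBBBBBBBBBBBBBBBBBBBBBBBBBBBBBBBBBBBBBBBBBBBBBBBBBBBBBBBBBBBBBBBBBBBBBBBBBBBB

Answer: BBBBBBBBBBBBBBBBBBBBBBBBBBBBBBBBBBBBBBBBBBBBBBBBBBBBBBBBBBBBBBBBBBBBBBBBBBBBBBBBBBBBBBBBBBBBBBBBBBBBBBBBBBBBBBBBBBBBBBBBBBBBBBBBBBBBBBBBBBBBBBBBBBBBBBBBBBBBBBBBBBBBBBBBBBBBBBBBBBBBBBBBBBBBBBBBBBBBBBBBBBBBBBBBBBBBBBBBBBBBBBBBBBBBBBBBBBBBBBBBBBB


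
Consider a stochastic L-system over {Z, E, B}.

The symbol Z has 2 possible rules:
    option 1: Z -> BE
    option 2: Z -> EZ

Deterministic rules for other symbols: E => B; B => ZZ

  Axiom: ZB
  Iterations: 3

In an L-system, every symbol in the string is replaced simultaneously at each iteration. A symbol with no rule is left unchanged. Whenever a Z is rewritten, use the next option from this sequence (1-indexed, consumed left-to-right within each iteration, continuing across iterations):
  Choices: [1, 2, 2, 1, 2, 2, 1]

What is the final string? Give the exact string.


Step 0: ZB
Step 1: BEZZ  (used choices [1])
Step 2: ZZBEZEZ  (used choices [2, 2])
Step 3: BEEZZZBEZBBE  (used choices [1, 2, 2, 1])

Answer: BEEZZZBEZBBE


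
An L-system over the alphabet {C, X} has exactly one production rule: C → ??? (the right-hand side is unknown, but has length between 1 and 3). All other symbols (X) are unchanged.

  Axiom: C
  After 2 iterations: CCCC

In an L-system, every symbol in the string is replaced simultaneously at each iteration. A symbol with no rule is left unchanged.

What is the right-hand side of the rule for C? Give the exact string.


Trying C → CC:
  Step 0: C
  Step 1: CC
  Step 2: CCCC
Matches the given result.

Answer: CC


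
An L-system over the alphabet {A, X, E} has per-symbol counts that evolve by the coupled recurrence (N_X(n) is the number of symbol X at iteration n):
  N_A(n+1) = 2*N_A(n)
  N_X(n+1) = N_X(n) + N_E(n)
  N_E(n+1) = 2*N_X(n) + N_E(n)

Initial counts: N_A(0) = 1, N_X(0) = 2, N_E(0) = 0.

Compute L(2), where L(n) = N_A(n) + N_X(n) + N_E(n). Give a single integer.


Answer: 18

Derivation:
Step 0: N_A=1, N_X=2, N_E=0, L=3
Step 1: N_A=2, N_X=2, N_E=4, L=8
Step 2: N_A=4, N_X=6, N_E=8, L=18


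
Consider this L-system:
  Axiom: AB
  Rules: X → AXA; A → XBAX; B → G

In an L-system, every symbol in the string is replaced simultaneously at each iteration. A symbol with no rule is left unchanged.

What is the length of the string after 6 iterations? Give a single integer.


Answer: 912

Derivation:
Step 0: length = 2
Step 1: length = 5
Step 2: length = 12
Step 3: length = 35
Step 4: length = 102
Step 5: length = 305
Step 6: length = 912


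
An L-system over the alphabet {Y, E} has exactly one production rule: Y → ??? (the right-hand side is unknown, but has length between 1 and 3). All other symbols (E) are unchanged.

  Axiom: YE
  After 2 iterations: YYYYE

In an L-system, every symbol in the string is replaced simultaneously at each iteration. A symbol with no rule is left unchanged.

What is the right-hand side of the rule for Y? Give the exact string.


Trying Y → YY:
  Step 0: YE
  Step 1: YYE
  Step 2: YYYYE
Matches the given result.

Answer: YY


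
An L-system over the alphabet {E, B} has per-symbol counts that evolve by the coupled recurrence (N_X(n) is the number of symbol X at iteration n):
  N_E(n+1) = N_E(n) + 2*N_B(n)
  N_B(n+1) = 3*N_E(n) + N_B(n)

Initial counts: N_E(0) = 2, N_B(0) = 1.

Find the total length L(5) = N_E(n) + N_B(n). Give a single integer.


Answer: 1531

Derivation:
Step 0: N_E=2, N_B=1, L=3
Step 1: N_E=4, N_B=7, L=11
Step 2: N_E=18, N_B=19, L=37
Step 3: N_E=56, N_B=73, L=129
Step 4: N_E=202, N_B=241, L=443
Step 5: N_E=684, N_B=847, L=1531


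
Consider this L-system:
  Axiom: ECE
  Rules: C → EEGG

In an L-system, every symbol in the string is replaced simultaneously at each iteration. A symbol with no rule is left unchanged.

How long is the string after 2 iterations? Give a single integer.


Step 0: length = 3
Step 1: length = 6
Step 2: length = 6

Answer: 6


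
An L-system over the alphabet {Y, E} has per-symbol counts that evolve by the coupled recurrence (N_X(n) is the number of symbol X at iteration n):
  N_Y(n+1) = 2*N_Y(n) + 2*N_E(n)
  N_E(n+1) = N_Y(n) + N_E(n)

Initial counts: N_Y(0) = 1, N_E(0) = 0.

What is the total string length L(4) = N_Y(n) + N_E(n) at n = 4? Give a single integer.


Step 0: N_Y=1, N_E=0, L=1
Step 1: N_Y=2, N_E=1, L=3
Step 2: N_Y=6, N_E=3, L=9
Step 3: N_Y=18, N_E=9, L=27
Step 4: N_Y=54, N_E=27, L=81

Answer: 81


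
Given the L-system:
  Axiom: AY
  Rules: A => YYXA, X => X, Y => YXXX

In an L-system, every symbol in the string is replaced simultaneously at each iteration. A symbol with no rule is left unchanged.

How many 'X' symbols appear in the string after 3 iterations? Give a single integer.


Step 0: AY  (0 'X')
Step 1: YYXAYXXX  (4 'X')
Step 2: YXXXYXXXXYYXAYXXXXXX  (14 'X')
Step 3: YXXXXXXYXXXXXXXYXXXYXXXXYYXAYXXXXXXXXX  (30 'X')

Answer: 30


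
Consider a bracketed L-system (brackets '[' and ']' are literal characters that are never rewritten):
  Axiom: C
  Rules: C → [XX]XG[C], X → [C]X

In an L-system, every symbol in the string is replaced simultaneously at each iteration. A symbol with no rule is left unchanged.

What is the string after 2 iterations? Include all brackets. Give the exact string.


Step 0: C
Step 1: [XX]XG[C]
Step 2: [[C]X[C]X][C]XG[[XX]XG[C]]

Answer: [[C]X[C]X][C]XG[[XX]XG[C]]


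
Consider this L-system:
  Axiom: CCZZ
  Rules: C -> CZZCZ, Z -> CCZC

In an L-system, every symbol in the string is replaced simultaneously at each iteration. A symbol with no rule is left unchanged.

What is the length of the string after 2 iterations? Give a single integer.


Step 0: length = 4
Step 1: length = 18
Step 2: length = 82

Answer: 82


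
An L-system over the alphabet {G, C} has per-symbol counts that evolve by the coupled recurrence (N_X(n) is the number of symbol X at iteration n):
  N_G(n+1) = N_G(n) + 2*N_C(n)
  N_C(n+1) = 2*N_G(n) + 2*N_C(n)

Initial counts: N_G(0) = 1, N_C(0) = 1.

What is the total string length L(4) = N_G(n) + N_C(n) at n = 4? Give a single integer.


Answer: 317

Derivation:
Step 0: N_G=1, N_C=1, L=2
Step 1: N_G=3, N_C=4, L=7
Step 2: N_G=11, N_C=14, L=25
Step 3: N_G=39, N_C=50, L=89
Step 4: N_G=139, N_C=178, L=317


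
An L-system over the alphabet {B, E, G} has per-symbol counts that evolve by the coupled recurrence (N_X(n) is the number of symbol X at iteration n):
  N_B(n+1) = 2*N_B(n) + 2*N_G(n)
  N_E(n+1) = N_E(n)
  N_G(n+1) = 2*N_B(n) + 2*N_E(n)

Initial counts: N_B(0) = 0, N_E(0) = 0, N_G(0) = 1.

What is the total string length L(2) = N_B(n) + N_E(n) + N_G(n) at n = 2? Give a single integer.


Step 0: N_B=0, N_E=0, N_G=1, L=1
Step 1: N_B=2, N_E=0, N_G=0, L=2
Step 2: N_B=4, N_E=0, N_G=4, L=8

Answer: 8


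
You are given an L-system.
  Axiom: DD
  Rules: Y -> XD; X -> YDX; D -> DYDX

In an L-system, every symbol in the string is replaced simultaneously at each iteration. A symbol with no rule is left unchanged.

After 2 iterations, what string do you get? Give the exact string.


Step 0: DD
Step 1: DYDXDYDX
Step 2: DYDXXDDYDXYDXDYDXXDDYDXYDX

Answer: DYDXXDDYDXYDXDYDXXDDYDXYDX


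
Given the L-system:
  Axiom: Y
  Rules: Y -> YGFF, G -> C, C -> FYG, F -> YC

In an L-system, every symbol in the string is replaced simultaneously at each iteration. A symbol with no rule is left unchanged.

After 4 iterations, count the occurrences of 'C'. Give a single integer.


Answer: 15

Derivation:
Step 0: Y  (0 'C')
Step 1: YGFF  (0 'C')
Step 2: YGFFCYCYC  (3 'C')
Step 3: YGFFCYCYCFYGYGFFFYGYGFFFYG  (3 'C')
Step 4: YGFFCYCYCFYGYGFFFYGYGFFFYGYCYGFFCYGFFCYCYCYCYGFFCYGFFCYCYCYCYGFFC  (15 'C')


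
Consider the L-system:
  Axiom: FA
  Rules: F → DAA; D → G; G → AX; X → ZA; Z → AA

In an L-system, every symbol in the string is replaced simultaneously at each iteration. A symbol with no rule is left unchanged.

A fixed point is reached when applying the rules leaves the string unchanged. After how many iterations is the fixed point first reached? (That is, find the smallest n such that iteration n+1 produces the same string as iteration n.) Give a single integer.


Step 0: FA
Step 1: DAAA
Step 2: GAAA
Step 3: AXAAA
Step 4: AZAAAA
Step 5: AAAAAAA
Step 6: AAAAAAA  (unchanged — fixed point at step 5)

Answer: 5


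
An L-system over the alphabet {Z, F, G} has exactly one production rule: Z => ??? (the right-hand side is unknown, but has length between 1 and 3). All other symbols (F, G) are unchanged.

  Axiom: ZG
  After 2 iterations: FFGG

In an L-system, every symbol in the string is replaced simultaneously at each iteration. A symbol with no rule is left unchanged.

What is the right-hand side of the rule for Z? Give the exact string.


Trying Z => FFG:
  Step 0: ZG
  Step 1: FFGG
  Step 2: FFGG
Matches the given result.

Answer: FFG
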